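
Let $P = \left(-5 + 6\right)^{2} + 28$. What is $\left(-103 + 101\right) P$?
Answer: $-58$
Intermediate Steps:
$P = 29$ ($P = 1^{2} + 28 = 1 + 28 = 29$)
$\left(-103 + 101\right) P = \left(-103 + 101\right) 29 = \left(-2\right) 29 = -58$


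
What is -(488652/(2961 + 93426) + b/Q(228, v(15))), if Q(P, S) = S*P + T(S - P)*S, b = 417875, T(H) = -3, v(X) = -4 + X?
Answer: -553161751/3180771 ≈ -173.91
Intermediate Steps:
Q(P, S) = -3*S + P*S (Q(P, S) = S*P - 3*S = P*S - 3*S = -3*S + P*S)
-(488652/(2961 + 93426) + b/Q(228, v(15))) = -(488652/(2961 + 93426) + 417875/(((-4 + 15)*(-3 + 228)))) = -(488652/96387 + 417875/((11*225))) = -(488652*(1/96387) + 417875/2475) = -(162884/32129 + 417875*(1/2475)) = -(162884/32129 + 16715/99) = -1*553161751/3180771 = -553161751/3180771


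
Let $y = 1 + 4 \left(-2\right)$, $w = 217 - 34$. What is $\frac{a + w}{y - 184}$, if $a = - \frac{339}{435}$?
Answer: $- \frac{26422}{27695} \approx -0.95403$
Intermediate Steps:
$w = 183$
$y = -7$ ($y = 1 - 8 = -7$)
$a = - \frac{113}{145}$ ($a = \left(-339\right) \frac{1}{435} = - \frac{113}{145} \approx -0.77931$)
$\frac{a + w}{y - 184} = \frac{- \frac{113}{145} + 183}{-7 - 184} = \frac{26422}{145 \left(-191\right)} = \frac{26422}{145} \left(- \frac{1}{191}\right) = - \frac{26422}{27695}$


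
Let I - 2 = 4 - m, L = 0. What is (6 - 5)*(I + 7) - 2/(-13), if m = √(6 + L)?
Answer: 171/13 - √6 ≈ 10.704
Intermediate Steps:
m = √6 (m = √(6 + 0) = √6 ≈ 2.4495)
I = 6 - √6 (I = 2 + (4 - √6) = 6 - √6 ≈ 3.5505)
(6 - 5)*(I + 7) - 2/(-13) = (6 - 5)*((6 - √6) + 7) - 2/(-13) = 1*(13 - √6) - 1/13*(-2) = (13 - √6) + 2/13 = 171/13 - √6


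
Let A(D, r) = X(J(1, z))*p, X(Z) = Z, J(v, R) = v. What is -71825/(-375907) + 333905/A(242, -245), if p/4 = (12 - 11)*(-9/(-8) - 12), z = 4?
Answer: -251028204895/32703909 ≈ -7675.8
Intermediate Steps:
p = -87/2 (p = 4*((12 - 11)*(-9/(-8) - 12)) = 4*(1*(-9*(-1/8) - 12)) = 4*(1*(9/8 - 12)) = 4*(1*(-87/8)) = 4*(-87/8) = -87/2 ≈ -43.500)
A(D, r) = -87/2 (A(D, r) = 1*(-87/2) = -87/2)
-71825/(-375907) + 333905/A(242, -245) = -71825/(-375907) + 333905/(-87/2) = -71825*(-1/375907) + 333905*(-2/87) = 71825/375907 - 667810/87 = -251028204895/32703909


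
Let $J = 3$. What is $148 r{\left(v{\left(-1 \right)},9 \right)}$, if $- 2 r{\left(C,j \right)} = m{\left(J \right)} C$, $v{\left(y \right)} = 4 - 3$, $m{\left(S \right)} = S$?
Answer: $-222$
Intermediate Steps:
$v{\left(y \right)} = 1$ ($v{\left(y \right)} = 4 - 3 = 1$)
$r{\left(C,j \right)} = - \frac{3 C}{2}$
$148 r{\left(v{\left(-1 \right)},9 \right)} = 148 \left(\left(- \frac{3}{2}\right) 1\right) = 148 \left(- \frac{3}{2}\right) = -222$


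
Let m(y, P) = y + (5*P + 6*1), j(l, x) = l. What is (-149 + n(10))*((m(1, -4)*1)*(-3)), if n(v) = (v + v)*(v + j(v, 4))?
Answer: 9789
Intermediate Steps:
n(v) = 4*v² (n(v) = (v + v)*(v + v) = (2*v)*(2*v) = 4*v²)
m(y, P) = 6 + y + 5*P (m(y, P) = y + (5*P + 6) = y + (6 + 5*P) = 6 + y + 5*P)
(-149 + n(10))*((m(1, -4)*1)*(-3)) = (-149 + 4*10²)*(((6 + 1 + 5*(-4))*1)*(-3)) = (-149 + 4*100)*(((6 + 1 - 20)*1)*(-3)) = (-149 + 400)*(-13*1*(-3)) = 251*(-13*(-3)) = 251*39 = 9789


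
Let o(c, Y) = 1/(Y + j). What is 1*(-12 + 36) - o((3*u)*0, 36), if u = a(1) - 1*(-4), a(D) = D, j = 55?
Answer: 2183/91 ≈ 23.989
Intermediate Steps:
u = 5 (u = 1 - 1*(-4) = 1 + 4 = 5)
o(c, Y) = 1/(55 + Y) (o(c, Y) = 1/(Y + 55) = 1/(55 + Y))
1*(-12 + 36) - o((3*u)*0, 36) = 1*(-12 + 36) - 1/(55 + 36) = 1*24 - 1/91 = 24 - 1*1/91 = 24 - 1/91 = 2183/91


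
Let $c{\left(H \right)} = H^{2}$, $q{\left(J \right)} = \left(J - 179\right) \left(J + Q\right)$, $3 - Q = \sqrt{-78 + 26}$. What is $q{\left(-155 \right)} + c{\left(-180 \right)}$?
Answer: $83168 + 668 i \sqrt{13} \approx 83168.0 + 2408.5 i$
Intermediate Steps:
$Q = 3 - 2 i \sqrt{13}$ ($Q = 3 - \sqrt{-78 + 26} = 3 - \sqrt{-52} = 3 - 2 i \sqrt{13} \approx 3.0 - 7.2111 i$)
$q{\left(J \right)} = \left(-179 + J\right) \left(3 + J - 2 i \sqrt{13}\right)$ ($q{\left(J \right)} = \left(J - 179\right) \left(J + \left(3 - 2 i \sqrt{13}\right)\right) = \left(-179 + J\right) \left(3 + J - 2 i \sqrt{13}\right)$)
$q{\left(-155 \right)} + c{\left(-180 \right)} = \left(-537 + \left(-155\right)^{2} - -27280 + 358 i \sqrt{13} - 2 i \left(-155\right) \sqrt{13}\right) + \left(-180\right)^{2} = \left(-537 + 24025 + 27280 + 358 i \sqrt{13} + 310 i \sqrt{13}\right) + 32400 = \left(50768 + 668 i \sqrt{13}\right) + 32400 = 83168 + 668 i \sqrt{13}$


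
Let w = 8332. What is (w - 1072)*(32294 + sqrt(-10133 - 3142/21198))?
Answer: 234454440 + 16940*I*sqrt(23231545338)/3533 ≈ 2.3445e+8 + 7.3082e+5*I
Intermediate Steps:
(w - 1072)*(32294 + sqrt(-10133 - 3142/21198)) = (8332 - 1072)*(32294 + sqrt(-10133 - 3142/21198)) = 7260*(32294 + sqrt(-10133 - 3142*1/21198)) = 7260*(32294 + sqrt(-10133 - 1571/10599)) = 7260*(32294 + sqrt(-107401238/10599)) = 7260*(32294 + 7*I*sqrt(23231545338)/10599) = 234454440 + 16940*I*sqrt(23231545338)/3533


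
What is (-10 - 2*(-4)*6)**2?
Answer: 1444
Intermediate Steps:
(-10 - 2*(-4)*6)**2 = (-10 + 8*6)**2 = (-10 + 48)**2 = 38**2 = 1444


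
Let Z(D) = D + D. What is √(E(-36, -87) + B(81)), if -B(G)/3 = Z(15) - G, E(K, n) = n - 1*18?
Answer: 4*√3 ≈ 6.9282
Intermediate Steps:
E(K, n) = -18 + n (E(K, n) = n - 18 = -18 + n)
Z(D) = 2*D
B(G) = -90 + 3*G (B(G) = -3*(2*15 - G) = -3*(30 - G) = -90 + 3*G)
√(E(-36, -87) + B(81)) = √((-18 - 87) + (-90 + 3*81)) = √(-105 + (-90 + 243)) = √(-105 + 153) = √48 = 4*√3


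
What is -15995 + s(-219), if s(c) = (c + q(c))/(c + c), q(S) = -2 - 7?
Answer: -1167597/73 ≈ -15994.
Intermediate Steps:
q(S) = -9
s(c) = (-9 + c)/(2*c) (s(c) = (c - 9)/(c + c) = (-9 + c)/((2*c)) = (-9 + c)*(1/(2*c)) = (-9 + c)/(2*c))
-15995 + s(-219) = -15995 + (1/2)*(-9 - 219)/(-219) = -15995 + (1/2)*(-1/219)*(-228) = -15995 + 38/73 = -1167597/73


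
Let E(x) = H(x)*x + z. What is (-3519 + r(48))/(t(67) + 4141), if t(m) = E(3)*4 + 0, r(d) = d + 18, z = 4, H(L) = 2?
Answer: -3453/4181 ≈ -0.82588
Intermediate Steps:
r(d) = 18 + d
E(x) = 4 + 2*x (E(x) = 2*x + 4 = 4 + 2*x)
t(m) = 40 (t(m) = (4 + 2*3)*4 + 0 = (4 + 6)*4 + 0 = 10*4 + 0 = 40 + 0 = 40)
(-3519 + r(48))/(t(67) + 4141) = (-3519 + (18 + 48))/(40 + 4141) = (-3519 + 66)/4181 = -3453*1/4181 = -3453/4181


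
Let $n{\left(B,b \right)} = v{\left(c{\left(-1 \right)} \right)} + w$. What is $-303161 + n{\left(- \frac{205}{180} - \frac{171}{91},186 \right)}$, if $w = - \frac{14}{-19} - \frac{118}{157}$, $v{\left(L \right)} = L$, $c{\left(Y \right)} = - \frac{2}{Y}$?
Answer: $- \frac{904323341}{2983} \approx -3.0316 \cdot 10^{5}$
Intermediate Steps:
$w = - \frac{44}{2983}$ ($w = \left(-14\right) \left(- \frac{1}{19}\right) - \frac{118}{157} = \frac{14}{19} - \frac{118}{157} = - \frac{44}{2983} \approx -0.01475$)
$n{\left(B,b \right)} = \frac{5922}{2983}$ ($n{\left(B,b \right)} = - \frac{2}{-1} - \frac{44}{2983} = \left(-2\right) \left(-1\right) - \frac{44}{2983} = 2 - \frac{44}{2983} = \frac{5922}{2983}$)
$-303161 + n{\left(- \frac{205}{180} - \frac{171}{91},186 \right)} = -303161 + \frac{5922}{2983} = - \frac{904323341}{2983}$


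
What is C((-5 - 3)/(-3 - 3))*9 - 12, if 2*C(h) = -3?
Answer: -51/2 ≈ -25.500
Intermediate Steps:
C(h) = -3/2 (C(h) = (1/2)*(-3) = -3/2)
C((-5 - 3)/(-3 - 3))*9 - 12 = -3/2*9 - 12 = -27/2 - 12 = -51/2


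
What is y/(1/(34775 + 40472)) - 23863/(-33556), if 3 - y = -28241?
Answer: 71315770472871/33556 ≈ 2.1253e+9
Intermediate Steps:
y = 28244 (y = 3 - 1*(-28241) = 3 + 28241 = 28244)
y/(1/(34775 + 40472)) - 23863/(-33556) = 28244/(1/(34775 + 40472)) - 23863/(-33556) = 28244/(1/75247) - 23863*(-1/33556) = 28244/(1/75247) + 23863/33556 = 28244*75247 + 23863/33556 = 2125276268 + 23863/33556 = 71315770472871/33556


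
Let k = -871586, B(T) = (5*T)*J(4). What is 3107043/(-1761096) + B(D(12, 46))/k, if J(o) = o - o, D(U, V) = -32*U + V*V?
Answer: -1035681/587032 ≈ -1.7643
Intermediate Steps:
D(U, V) = V² - 32*U (D(U, V) = -32*U + V² = V² - 32*U)
J(o) = 0
B(T) = 0 (B(T) = (5*T)*0 = 0)
3107043/(-1761096) + B(D(12, 46))/k = 3107043/(-1761096) + 0/(-871586) = 3107043*(-1/1761096) + 0*(-1/871586) = -1035681/587032 + 0 = -1035681/587032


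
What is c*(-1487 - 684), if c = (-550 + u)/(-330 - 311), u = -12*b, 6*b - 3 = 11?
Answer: -1254838/641 ≈ -1957.6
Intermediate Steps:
b = 7/3 (b = ½ + (⅙)*11 = ½ + 11/6 = 7/3 ≈ 2.3333)
u = -28 (u = -12*7/3 = -28)
c = 578/641 (c = (-550 - 28)/(-330 - 311) = -578/(-641) = -578*(-1/641) = 578/641 ≈ 0.90172)
c*(-1487 - 684) = 578*(-1487 - 684)/641 = (578/641)*(-2171) = -1254838/641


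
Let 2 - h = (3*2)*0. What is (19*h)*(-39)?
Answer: -1482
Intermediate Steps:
h = 2 (h = 2 - 3*2*0 = 2 - 6*0 = 2 - 1*0 = 2 + 0 = 2)
(19*h)*(-39) = (19*2)*(-39) = 38*(-39) = -1482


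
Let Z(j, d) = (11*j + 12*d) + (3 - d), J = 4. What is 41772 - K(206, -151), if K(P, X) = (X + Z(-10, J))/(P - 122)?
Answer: 1754531/42 ≈ 41775.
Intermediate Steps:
Z(j, d) = 3 + 11*d + 11*j
K(P, X) = (-63 + X)/(-122 + P) (K(P, X) = (X + (3 + 11*4 + 11*(-10)))/(P - 122) = (X + (3 + 44 - 110))/(-122 + P) = (X - 63)/(-122 + P) = (-63 + X)/(-122 + P))
41772 - K(206, -151) = 41772 - (-63 - 151)/(-122 + 206) = 41772 - (-214)/84 = 41772 - 1*(-107/42) = 41772 + 107/42 = 1754531/42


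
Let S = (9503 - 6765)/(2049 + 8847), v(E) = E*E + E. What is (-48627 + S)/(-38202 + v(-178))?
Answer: 264918527/36479808 ≈ 7.2621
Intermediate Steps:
v(E) = E + E**2 (v(E) = E**2 + E = E + E**2)
S = 1369/5448 (S = 2738/10896 = 2738*(1/10896) = 1369/5448 ≈ 0.25129)
(-48627 + S)/(-38202 + v(-178)) = (-48627 + 1369/5448)/(-38202 - 178*(1 - 178)) = -264918527/(5448*(-38202 - 178*(-177))) = -264918527/(5448*(-38202 + 31506)) = -264918527/5448/(-6696) = -264918527/5448*(-1/6696) = 264918527/36479808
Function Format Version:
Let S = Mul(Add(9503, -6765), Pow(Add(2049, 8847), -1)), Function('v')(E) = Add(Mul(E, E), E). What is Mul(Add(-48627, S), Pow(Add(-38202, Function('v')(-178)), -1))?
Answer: Rational(264918527, 36479808) ≈ 7.2621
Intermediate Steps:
Function('v')(E) = Add(E, Pow(E, 2)) (Function('v')(E) = Add(Pow(E, 2), E) = Add(E, Pow(E, 2)))
S = Rational(1369, 5448) (S = Mul(2738, Pow(10896, -1)) = Mul(2738, Rational(1, 10896)) = Rational(1369, 5448) ≈ 0.25129)
Mul(Add(-48627, S), Pow(Add(-38202, Function('v')(-178)), -1)) = Mul(Add(-48627, Rational(1369, 5448)), Pow(Add(-38202, Mul(-178, Add(1, -178))), -1)) = Mul(Rational(-264918527, 5448), Pow(Add(-38202, Mul(-178, -177)), -1)) = Mul(Rational(-264918527, 5448), Pow(Add(-38202, 31506), -1)) = Mul(Rational(-264918527, 5448), Pow(-6696, -1)) = Mul(Rational(-264918527, 5448), Rational(-1, 6696)) = Rational(264918527, 36479808)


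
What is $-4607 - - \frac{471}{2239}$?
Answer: $- \frac{10314602}{2239} \approx -4606.8$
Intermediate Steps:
$-4607 - - \frac{471}{2239} = -4607 + \frac{471}{2239} = - \frac{10314602}{2239}$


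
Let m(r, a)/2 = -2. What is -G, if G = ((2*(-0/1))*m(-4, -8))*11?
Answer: 0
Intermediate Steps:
m(r, a) = -4 (m(r, a) = 2*(-2) = -4)
G = 0 (G = ((2*(-0/1))*(-4))*11 = ((2*(-0))*(-4))*11 = ((2*(-5*0))*(-4))*11 = ((2*0)*(-4))*11 = (0*(-4))*11 = 0*11 = 0)
-G = -1*0 = 0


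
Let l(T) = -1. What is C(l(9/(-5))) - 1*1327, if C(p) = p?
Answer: -1328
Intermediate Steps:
C(l(9/(-5))) - 1*1327 = -1 - 1*1327 = -1 - 1327 = -1328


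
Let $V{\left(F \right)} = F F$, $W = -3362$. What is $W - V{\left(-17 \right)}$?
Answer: $-3651$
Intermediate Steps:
$V{\left(F \right)} = F^{2}$
$W - V{\left(-17 \right)} = -3362 - \left(-17\right)^{2} = -3362 - 289 = -3651$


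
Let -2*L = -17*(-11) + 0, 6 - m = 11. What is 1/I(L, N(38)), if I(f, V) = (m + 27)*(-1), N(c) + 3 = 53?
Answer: -1/22 ≈ -0.045455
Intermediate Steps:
m = -5 (m = 6 - 1*11 = 6 - 11 = -5)
N(c) = 50 (N(c) = -3 + 53 = 50)
L = -187/2 (L = -(-17*(-11) + 0)/2 = -(187 + 0)/2 = -½*187 = -187/2 ≈ -93.500)
I(f, V) = -22 (I(f, V) = (-5 + 27)*(-1) = 22*(-1) = -22)
1/I(L, N(38)) = 1/(-22) = -1/22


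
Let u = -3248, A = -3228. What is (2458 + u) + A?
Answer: -4018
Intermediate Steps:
(2458 + u) + A = (2458 - 3248) - 3228 = -790 - 3228 = -4018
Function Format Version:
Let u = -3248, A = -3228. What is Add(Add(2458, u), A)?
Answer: -4018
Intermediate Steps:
Add(Add(2458, u), A) = Add(Add(2458, -3248), -3228) = Add(-790, -3228) = -4018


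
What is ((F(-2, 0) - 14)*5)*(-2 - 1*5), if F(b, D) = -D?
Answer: 490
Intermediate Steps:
((F(-2, 0) - 14)*5)*(-2 - 1*5) = ((-1*0 - 14)*5)*(-2 - 1*5) = ((0 - 14)*5)*(-2 - 5) = -14*5*(-7) = -70*(-7) = 490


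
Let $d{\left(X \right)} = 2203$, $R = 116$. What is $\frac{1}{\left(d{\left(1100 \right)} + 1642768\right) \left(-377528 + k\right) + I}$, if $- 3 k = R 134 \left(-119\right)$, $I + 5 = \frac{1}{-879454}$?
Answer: $\frac{2638362}{1037486820411312955} \approx 2.543 \cdot 10^{-12}$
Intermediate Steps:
$I = - \frac{4397271}{879454}$ ($I = -5 + \frac{1}{-879454} = -5 - \frac{1}{879454} = - \frac{4397271}{879454} \approx -5.0$)
$k = \frac{1849736}{3}$ ($k = - \frac{116 \cdot 134 \left(-119\right)}{3} = - \frac{15544 \left(-119\right)}{3} = \left(- \frac{1}{3}\right) \left(-1849736\right) = \frac{1849736}{3} \approx 6.1658 \cdot 10^{5}$)
$\frac{1}{\left(d{\left(1100 \right)} + 1642768\right) \left(-377528 + k\right) + I} = \frac{1}{\left(2203 + 1642768\right) \left(-377528 + \frac{1849736}{3}\right) - \frac{4397271}{879454}} = \frac{1}{1644971 \cdot \frac{717152}{3} - \frac{4397271}{879454}} = \frac{1}{\frac{1179694242592}{3} - \frac{4397271}{879454}} = \frac{1}{\frac{1037486820411312955}{2638362}} = \frac{2638362}{1037486820411312955}$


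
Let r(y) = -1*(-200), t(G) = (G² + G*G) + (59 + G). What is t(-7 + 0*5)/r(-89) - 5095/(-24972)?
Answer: 5956/6243 ≈ 0.95403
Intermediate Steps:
t(G) = 59 + G + 2*G² (t(G) = (G² + G²) + (59 + G) = 2*G² + (59 + G) = 59 + G + 2*G²)
r(y) = 200
t(-7 + 0*5)/r(-89) - 5095/(-24972) = (59 + (-7 + 0*5) + 2*(-7 + 0*5)²)/200 - 5095/(-24972) = (59 + (-7 + 0) + 2*(-7 + 0)²)*(1/200) - 5095*(-1/24972) = (59 - 7 + 2*(-7)²)*(1/200) + 5095/24972 = (59 - 7 + 2*49)*(1/200) + 5095/24972 = (59 - 7 + 98)*(1/200) + 5095/24972 = 150*(1/200) + 5095/24972 = ¾ + 5095/24972 = 5956/6243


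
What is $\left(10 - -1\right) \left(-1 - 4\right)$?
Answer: $-55$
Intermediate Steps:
$\left(10 - -1\right) \left(-1 - 4\right) = \left(10 + 1\right) \left(-5\right) = 11 \left(-5\right) = -55$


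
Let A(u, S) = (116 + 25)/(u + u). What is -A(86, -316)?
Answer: -141/172 ≈ -0.81977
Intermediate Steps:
A(u, S) = 141/(2*u) (A(u, S) = 141/((2*u)) = 141*(1/(2*u)) = 141/(2*u))
-A(86, -316) = -141/(2*86) = -1*141/172 = -141/172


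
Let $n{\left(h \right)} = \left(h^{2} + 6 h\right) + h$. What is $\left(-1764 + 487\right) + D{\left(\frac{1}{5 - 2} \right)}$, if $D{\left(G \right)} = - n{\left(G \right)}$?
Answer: $- \frac{11515}{9} \approx -1279.4$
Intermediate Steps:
$n{\left(h \right)} = h^{2} + 7 h$
$D{\left(G \right)} = - G \left(7 + G\right)$
$\left(-1764 + 487\right) + D{\left(\frac{1}{5 - 2} \right)} = \left(-1764 + 487\right) - \frac{7 + \frac{1}{5 - 2}}{5 - 2} = -1277 - \frac{7 + \frac{1}{3}}{3} = -1277 - \frac{1}{3} \cdot \frac{22}{3} = -1277 - \frac{22}{9} = - \frac{11515}{9}$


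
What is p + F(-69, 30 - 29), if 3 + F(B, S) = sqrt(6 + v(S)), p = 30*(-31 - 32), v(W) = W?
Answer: -1893 + sqrt(7) ≈ -1890.4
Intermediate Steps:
p = -1890 (p = 30*(-63) = -1890)
F(B, S) = -3 + sqrt(6 + S)
p + F(-69, 30 - 29) = -1890 + (-3 + sqrt(6 + (30 - 29))) = -1890 + (-3 + sqrt(6 + 1)) = -1890 + (-3 + sqrt(7)) = -1893 + sqrt(7)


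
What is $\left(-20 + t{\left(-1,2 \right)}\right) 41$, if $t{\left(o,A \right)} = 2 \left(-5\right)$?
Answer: $-1230$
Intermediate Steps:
$t{\left(o,A \right)} = -10$
$\left(-20 + t{\left(-1,2 \right)}\right) 41 = \left(-20 - 10\right) 41 = \left(-30\right) 41 = -1230$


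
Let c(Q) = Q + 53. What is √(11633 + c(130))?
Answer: 2*√2954 ≈ 108.70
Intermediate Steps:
c(Q) = 53 + Q
√(11633 + c(130)) = √(11633 + (53 + 130)) = √(11633 + 183) = √11816 = 2*√2954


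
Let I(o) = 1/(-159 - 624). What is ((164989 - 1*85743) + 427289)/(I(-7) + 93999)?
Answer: 396616905/73601216 ≈ 5.3887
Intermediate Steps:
I(o) = -1/783 (I(o) = 1/(-783) = -1/783)
((164989 - 1*85743) + 427289)/(I(-7) + 93999) = ((164989 - 1*85743) + 427289)/(-1/783 + 93999) = ((164989 - 85743) + 427289)/(73601216/783) = (79246 + 427289)*(783/73601216) = 506535*(783/73601216) = 396616905/73601216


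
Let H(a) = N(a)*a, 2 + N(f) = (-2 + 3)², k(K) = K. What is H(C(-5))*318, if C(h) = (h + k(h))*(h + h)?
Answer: -31800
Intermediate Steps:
N(f) = -1 (N(f) = -2 + (-2 + 3)² = -2 + 1² = -2 + 1 = -1)
C(h) = 4*h² (C(h) = (h + h)*(h + h) = (2*h)*(2*h) = 4*h²)
H(a) = -a
H(C(-5))*318 = -4*(-5)²*318 = -4*25*318 = -1*100*318 = -100*318 = -31800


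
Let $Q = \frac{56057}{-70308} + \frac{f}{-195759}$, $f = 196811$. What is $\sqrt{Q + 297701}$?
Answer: $\frac{\sqrt{2148822775000024920223}}{84959406} \approx 545.62$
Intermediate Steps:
$Q = - \frac{2756783339}{1529269308}$ ($Q = \frac{56057}{-70308} + \frac{196811}{-195759} = 56057 \left(- \frac{1}{70308}\right) + 196811 \left(- \frac{1}{195759}\right) = - \frac{56057}{70308} - \frac{196811}{195759} = - \frac{2756783339}{1529269308} \approx -1.8027$)
$\sqrt{Q + 297701} = \sqrt{- \frac{2756783339}{1529269308} + 297701} = \sqrt{\frac{455262245477569}{1529269308}} = \frac{\sqrt{2148822775000024920223}}{84959406}$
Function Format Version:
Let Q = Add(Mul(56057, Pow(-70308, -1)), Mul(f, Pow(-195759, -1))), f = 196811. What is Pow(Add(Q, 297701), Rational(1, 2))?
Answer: Mul(Rational(1, 84959406), Pow(2148822775000024920223, Rational(1, 2))) ≈ 545.62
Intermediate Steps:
Q = Rational(-2756783339, 1529269308) (Q = Add(Mul(56057, Pow(-70308, -1)), Mul(196811, Pow(-195759, -1))) = Add(Mul(56057, Rational(-1, 70308)), Mul(196811, Rational(-1, 195759))) = Add(Rational(-56057, 70308), Rational(-196811, 195759)) = Rational(-2756783339, 1529269308) ≈ -1.8027)
Pow(Add(Q, 297701), Rational(1, 2)) = Pow(Add(Rational(-2756783339, 1529269308), 297701), Rational(1, 2)) = Pow(Rational(455262245477569, 1529269308), Rational(1, 2)) = Mul(Rational(1, 84959406), Pow(2148822775000024920223, Rational(1, 2)))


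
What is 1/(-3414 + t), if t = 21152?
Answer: 1/17738 ≈ 5.6376e-5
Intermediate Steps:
1/(-3414 + t) = 1/(-3414 + 21152) = 1/17738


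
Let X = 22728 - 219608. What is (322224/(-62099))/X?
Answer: 20139/764128195 ≈ 2.6356e-5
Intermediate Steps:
X = -196880
(322224/(-62099))/X = (322224/(-62099))/(-196880) = (322224*(-1/62099))*(-1/196880) = -322224/62099*(-1/196880) = 20139/764128195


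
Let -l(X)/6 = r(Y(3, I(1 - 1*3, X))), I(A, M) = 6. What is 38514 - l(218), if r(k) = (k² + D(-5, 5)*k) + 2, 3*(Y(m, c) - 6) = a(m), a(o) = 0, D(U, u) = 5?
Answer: 38922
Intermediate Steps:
Y(m, c) = 6 (Y(m, c) = 6 + (⅓)*0 = 6 + 0 = 6)
r(k) = 2 + k² + 5*k (r(k) = (k² + 5*k) + 2 = 2 + k² + 5*k)
l(X) = -408 (l(X) = -6*(2 + 6² + 5*6) = -6*(2 + 36 + 30) = -6*68 = -408)
38514 - l(218) = 38514 - 1*(-408) = 38514 + 408 = 38922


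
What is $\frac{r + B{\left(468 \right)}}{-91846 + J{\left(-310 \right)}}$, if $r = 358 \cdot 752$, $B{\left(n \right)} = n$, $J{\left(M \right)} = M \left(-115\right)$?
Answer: $- \frac{67421}{14049} \approx -4.799$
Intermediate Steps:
$J{\left(M \right)} = - 115 M$
$r = 269216$
$\frac{r + B{\left(468 \right)}}{-91846 + J{\left(-310 \right)}} = \frac{269216 + 468}{-91846 - -35650} = \frac{269684}{-91846 + 35650} = \frac{269684}{-56196} = 269684 \left(- \frac{1}{56196}\right) = - \frac{67421}{14049}$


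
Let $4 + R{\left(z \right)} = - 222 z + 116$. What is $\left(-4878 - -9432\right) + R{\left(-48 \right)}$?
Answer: $15322$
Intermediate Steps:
$R{\left(z \right)} = 112 - 222 z$ ($R{\left(z \right)} = -4 - \left(-116 + 222 z\right) = 112 - 222 z$)
$\left(-4878 - -9432\right) + R{\left(-48 \right)} = \left(-4878 - -9432\right) + \left(112 - -10656\right) = \left(-4878 + 9432\right) + \left(112 + 10656\right) = 4554 + 10768 = 15322$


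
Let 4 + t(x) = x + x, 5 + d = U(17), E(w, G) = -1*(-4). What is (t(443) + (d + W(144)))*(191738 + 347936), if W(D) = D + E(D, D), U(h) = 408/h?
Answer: 566118026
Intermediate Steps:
E(w, G) = 4
d = 19 (d = -5 + 408/17 = -5 + 408*(1/17) = -5 + 24 = 19)
W(D) = 4 + D (W(D) = D + 4 = 4 + D)
t(x) = -4 + 2*x (t(x) = -4 + (x + x) = -4 + 2*x)
(t(443) + (d + W(144)))*(191738 + 347936) = ((-4 + 2*443) + (19 + (4 + 144)))*(191738 + 347936) = ((-4 + 886) + (19 + 148))*539674 = (882 + 167)*539674 = 1049*539674 = 566118026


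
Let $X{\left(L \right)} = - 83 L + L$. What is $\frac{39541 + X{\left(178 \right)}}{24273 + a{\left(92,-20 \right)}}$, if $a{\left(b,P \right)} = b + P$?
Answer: $\frac{1663}{1623} \approx 1.0246$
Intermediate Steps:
$a{\left(b,P \right)} = P + b$
$X{\left(L \right)} = - 82 L$
$\frac{39541 + X{\left(178 \right)}}{24273 + a{\left(92,-20 \right)}} = \frac{39541 - 14596}{24273 + \left(-20 + 92\right)} = \frac{39541 - 14596}{24273 + 72} = \frac{24945}{24345} = 24945 \cdot \frac{1}{24345} = \frac{1663}{1623}$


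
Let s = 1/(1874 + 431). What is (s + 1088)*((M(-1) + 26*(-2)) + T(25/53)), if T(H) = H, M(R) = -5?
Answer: -7513491636/122165 ≈ -61503.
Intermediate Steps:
s = 1/2305 ≈ 0.00043384
(s + 1088)*((M(-1) + 26*(-2)) + T(25/53)) = (1/2305 + 1088)*((-5 + 26*(-2)) + 25/53) = 2507841*((-5 - 52) + 25*(1/53))/2305 = 2507841*(-57 + 25/53)/2305 = (2507841/2305)*(-2996/53) = -7513491636/122165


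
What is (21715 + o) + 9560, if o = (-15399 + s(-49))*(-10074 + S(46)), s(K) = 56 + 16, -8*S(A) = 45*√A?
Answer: 154435473 + 689715*√46/8 ≈ 1.5502e+8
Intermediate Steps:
S(A) = -45*√A/8
s(K) = 72
o = 154404198 + 689715*√46/8 (o = (-15399 + 72)*(-10074 - 45*√46/8) = -15327*(-10074 - 45*√46/8) = 154404198 + 689715*√46/8 ≈ 1.5499e+8)
(21715 + o) + 9560 = (21715 + (154404198 + 689715*√46/8)) + 9560 = (154425913 + 689715*√46/8) + 9560 = 154435473 + 689715*√46/8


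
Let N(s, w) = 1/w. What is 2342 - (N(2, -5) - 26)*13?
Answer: 13413/5 ≈ 2682.6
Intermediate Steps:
2342 - (N(2, -5) - 26)*13 = 2342 - (1/(-5) - 26)*13 = 2342 - (-⅕ - 26)*13 = 2342 - (-131)*13/5 = 2342 - 1*(-1703/5) = 2342 + 1703/5 = 13413/5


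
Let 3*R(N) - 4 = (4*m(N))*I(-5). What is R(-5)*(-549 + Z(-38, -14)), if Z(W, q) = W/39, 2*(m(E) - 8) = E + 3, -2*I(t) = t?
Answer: -1587226/117 ≈ -13566.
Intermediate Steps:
I(t) = -t/2
m(E) = 19/2 + E/2 (m(E) = 8 + (E + 3)/2 = 8 + (3 + E)/2 = 8 + (3/2 + E/2) = 19/2 + E/2)
R(N) = 33 + 5*N/3 (R(N) = 4/3 + ((4*(19/2 + N/2))*(-½*(-5)))/3 = 4/3 + ((38 + 2*N)*(5/2))/3 = 4/3 + (95 + 5*N)/3 = 4/3 + (95/3 + 5*N/3) = 33 + 5*N/3)
Z(W, q) = W/39 (Z(W, q) = W*(1/39) = W/39)
R(-5)*(-549 + Z(-38, -14)) = (33 + (5/3)*(-5))*(-549 + (1/39)*(-38)) = (33 - 25/3)*(-549 - 38/39) = (74/3)*(-21449/39) = -1587226/117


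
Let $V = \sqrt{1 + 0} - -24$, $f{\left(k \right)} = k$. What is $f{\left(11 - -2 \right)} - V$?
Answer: $-12$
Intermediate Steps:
$V = 25$ ($V = \sqrt{1} + 24 = 1 + 24 = 25$)
$f{\left(11 - -2 \right)} - V = \left(11 - -2\right) - 25 = \left(11 + 2\right) - 25 = 13 - 25 = -12$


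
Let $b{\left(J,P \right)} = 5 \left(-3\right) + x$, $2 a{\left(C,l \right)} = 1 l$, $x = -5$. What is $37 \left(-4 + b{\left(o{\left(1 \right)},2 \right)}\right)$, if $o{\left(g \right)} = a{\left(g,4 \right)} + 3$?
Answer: $-888$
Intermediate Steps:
$a{\left(C,l \right)} = \frac{l}{2}$ ($a{\left(C,l \right)} = \frac{1 l}{2} = \frac{l}{2}$)
$o{\left(g \right)} = 5$ ($o{\left(g \right)} = \frac{1}{2} \cdot 4 + 3 = 2 + 3 = 5$)
$b{\left(J,P \right)} = -20$ ($b{\left(J,P \right)} = 5 \left(-3\right) - 5 = -15 - 5 = -20$)
$37 \left(-4 + b{\left(o{\left(1 \right)},2 \right)}\right) = 37 \left(-4 - 20\right) = 37 \left(-24\right) = -888$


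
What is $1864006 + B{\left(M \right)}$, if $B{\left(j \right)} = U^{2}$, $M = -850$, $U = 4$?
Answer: $1864022$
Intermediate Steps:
$B{\left(j \right)} = 16$ ($B{\left(j \right)} = 4^{2} = 16$)
$1864006 + B{\left(M \right)} = 1864006 + 16 = 1864022$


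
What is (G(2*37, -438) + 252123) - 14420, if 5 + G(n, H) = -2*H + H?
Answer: 238136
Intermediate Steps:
G(n, H) = -5 - H (G(n, H) = -5 + (-2*H + H) = -5 - H)
(G(2*37, -438) + 252123) - 14420 = ((-5 - 1*(-438)) + 252123) - 14420 = ((-5 + 438) + 252123) - 14420 = (433 + 252123) - 14420 = 252556 - 14420 = 238136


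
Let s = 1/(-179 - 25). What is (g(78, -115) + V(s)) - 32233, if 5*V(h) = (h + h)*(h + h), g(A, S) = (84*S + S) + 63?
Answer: -2181978899/52020 ≈ -41945.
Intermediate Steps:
s = -1/204 (s = 1/(-204) = -1/204 ≈ -0.0049020)
g(A, S) = 63 + 85*S (g(A, S) = 85*S + 63 = 63 + 85*S)
V(h) = 4*h²/5 (V(h) = ((h + h)*(h + h))/5 = ((2*h)*(2*h))/5 = (4*h²)/5 = 4*h²/5)
(g(78, -115) + V(s)) - 32233 = ((63 + 85*(-115)) + 4*(-1/204)²/5) - 32233 = ((63 - 9775) + (⅘)*(1/41616)) - 32233 = (-9712 + 1/52020) - 32233 = -505218239/52020 - 32233 = -2181978899/52020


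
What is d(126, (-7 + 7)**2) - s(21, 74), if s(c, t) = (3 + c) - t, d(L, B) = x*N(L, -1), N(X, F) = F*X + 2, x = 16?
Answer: -1934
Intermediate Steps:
N(X, F) = 2 + F*X
d(L, B) = 32 - 16*L (d(L, B) = 16*(2 - L) = 32 - 16*L)
s(c, t) = 3 + c - t
d(126, (-7 + 7)**2) - s(21, 74) = (32 - 16*126) - (3 + 21 - 1*74) = (32 - 2016) - (3 + 21 - 74) = -1984 - 1*(-50) = -1984 + 50 = -1934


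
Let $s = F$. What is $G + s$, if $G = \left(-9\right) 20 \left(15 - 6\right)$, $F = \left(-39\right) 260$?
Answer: $-11760$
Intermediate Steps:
$F = -10140$
$s = -10140$
$G = -1620$ ($G = - 180 \left(15 - 6\right) = \left(-180\right) 9 = -1620$)
$G + s = -1620 - 10140 = -11760$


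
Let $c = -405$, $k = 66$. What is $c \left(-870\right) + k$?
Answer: $352416$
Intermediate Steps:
$c \left(-870\right) + k = \left(-405\right) \left(-870\right) + 66 = 352350 + 66 = 352416$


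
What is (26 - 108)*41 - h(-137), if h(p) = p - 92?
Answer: -3133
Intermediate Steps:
h(p) = -92 + p
(26 - 108)*41 - h(-137) = (26 - 108)*41 - (-92 - 137) = -82*41 - 1*(-229) = -3362 + 229 = -3133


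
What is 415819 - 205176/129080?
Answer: 6709213918/16135 ≈ 4.1582e+5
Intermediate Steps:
415819 - 205176/129080 = 415819 - 1*25647/16135 = 415819 - 25647/16135 = 6709213918/16135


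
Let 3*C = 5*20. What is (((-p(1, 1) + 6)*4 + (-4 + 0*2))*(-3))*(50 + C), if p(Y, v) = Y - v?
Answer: -5000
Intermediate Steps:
C = 100/3 (C = (5*20)/3 = (1/3)*100 = 100/3 ≈ 33.333)
(((-p(1, 1) + 6)*4 + (-4 + 0*2))*(-3))*(50 + C) = (((-(1 - 1*1) + 6)*4 + (-4 + 0*2))*(-3))*(50 + 100/3) = (((-(1 - 1) + 6)*4 + (-4 + 0))*(-3))*(250/3) = (((-1*0 + 6)*4 - 4)*(-3))*(250/3) = (((0 + 6)*4 - 4)*(-3))*(250/3) = ((6*4 - 4)*(-3))*(250/3) = ((24 - 4)*(-3))*(250/3) = (20*(-3))*(250/3) = -60*250/3 = -5000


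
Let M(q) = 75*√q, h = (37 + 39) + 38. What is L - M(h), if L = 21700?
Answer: 21700 - 75*√114 ≈ 20899.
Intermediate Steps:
h = 114 (h = 76 + 38 = 114)
L - M(h) = 21700 - 75*√114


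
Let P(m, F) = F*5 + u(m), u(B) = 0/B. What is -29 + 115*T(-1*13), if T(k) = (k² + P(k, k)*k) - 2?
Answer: 116351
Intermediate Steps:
u(B) = 0
P(m, F) = 5*F (P(m, F) = F*5 + 0 = 5*F + 0 = 5*F)
T(k) = -2 + 6*k² (T(k) = (k² + (5*k)*k) - 2 = (k² + 5*k²) - 2 = 6*k² - 2 = -2 + 6*k²)
-29 + 115*T(-1*13) = -29 + 115*(-2 + 6*(-1*13)²) = -29 + 115*(-2 + 6*(-13)²) = -29 + 115*(-2 + 6*169) = -29 + 115*(-2 + 1014) = -29 + 115*1012 = -29 + 116380 = 116351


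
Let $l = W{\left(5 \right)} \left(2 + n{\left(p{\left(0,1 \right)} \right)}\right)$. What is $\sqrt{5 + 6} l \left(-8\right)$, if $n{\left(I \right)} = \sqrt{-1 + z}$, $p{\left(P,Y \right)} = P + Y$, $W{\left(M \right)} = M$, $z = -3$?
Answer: $80 \sqrt{11} \left(-1 - i\right) \approx -265.33 - 265.33 i$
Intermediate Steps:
$n{\left(I \right)} = 2 i$ ($n{\left(I \right)} = \sqrt{-1 - 3} = \sqrt{-4} = 2 i$)
$l = 10 + 10 i$ ($l = 5 \left(2 + 2 i\right) = 10 + 10 i \approx 10.0 + 10.0 i$)
$\sqrt{5 + 6} l \left(-8\right) = \sqrt{5 + 6} \left(10 + 10 i\right) \left(-8\right) = \sqrt{11} \left(10 + 10 i\right) \left(-8\right) = - 8 \sqrt{11} \left(10 + 10 i\right)$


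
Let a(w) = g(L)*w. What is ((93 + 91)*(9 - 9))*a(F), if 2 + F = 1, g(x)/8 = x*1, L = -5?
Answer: 0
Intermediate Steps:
g(x) = 8*x (g(x) = 8*(x*1) = 8*x)
F = -1 (F = -2 + 1 = -1)
a(w) = -40*w (a(w) = (8*(-5))*w = -40*w)
((93 + 91)*(9 - 9))*a(F) = ((93 + 91)*(9 - 9))*(-40*(-1)) = (184*0)*40 = 0*40 = 0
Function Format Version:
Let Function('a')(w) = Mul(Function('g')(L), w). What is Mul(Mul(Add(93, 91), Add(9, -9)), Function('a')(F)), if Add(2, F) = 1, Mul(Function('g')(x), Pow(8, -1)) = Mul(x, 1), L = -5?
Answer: 0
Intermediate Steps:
Function('g')(x) = Mul(8, x) (Function('g')(x) = Mul(8, Mul(x, 1)) = Mul(8, x))
F = -1 (F = Add(-2, 1) = -1)
Function('a')(w) = Mul(-40, w) (Function('a')(w) = Mul(Mul(8, -5), w) = Mul(-40, w))
Mul(Mul(Add(93, 91), Add(9, -9)), Function('a')(F)) = Mul(Mul(Add(93, 91), Add(9, -9)), Mul(-40, -1)) = Mul(Mul(184, 0), 40) = Mul(0, 40) = 0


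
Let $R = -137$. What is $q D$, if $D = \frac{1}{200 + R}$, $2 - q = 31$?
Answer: $- \frac{29}{63} \approx -0.46032$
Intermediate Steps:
$q = -29$ ($q = 2 - 31 = -29$)
$D = \frac{1}{63}$ ($D = \frac{1}{200 - 137} = \frac{1}{63} \approx 0.015873$)
$q D = \left(-29\right) \frac{1}{63} = - \frac{29}{63}$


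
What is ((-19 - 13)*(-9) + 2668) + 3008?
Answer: 5964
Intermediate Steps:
((-19 - 13)*(-9) + 2668) + 3008 = (-32*(-9) + 2668) + 3008 = (288 + 2668) + 3008 = 2956 + 3008 = 5964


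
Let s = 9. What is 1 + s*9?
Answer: 82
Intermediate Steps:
1 + s*9 = 1 + 9*9 = 1 + 81 = 82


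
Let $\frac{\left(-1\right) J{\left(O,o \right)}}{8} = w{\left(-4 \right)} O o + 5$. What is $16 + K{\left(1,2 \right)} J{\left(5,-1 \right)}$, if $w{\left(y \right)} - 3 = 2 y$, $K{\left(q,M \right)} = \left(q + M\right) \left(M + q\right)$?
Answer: $-2144$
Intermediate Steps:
$K{\left(q,M \right)} = \left(M + q\right)^{2}$ ($K{\left(q,M \right)} = \left(M + q\right) \left(M + q\right) = \left(M + q\right)^{2}$)
$w{\left(y \right)} = 3 + 2 y$
$J{\left(O,o \right)} = -40 + 40 O o$ ($J{\left(O,o \right)} = - 8 \left(\left(3 + 2 \left(-4\right)\right) O o + 5\right) = - 8 \left(\left(3 - 8\right) O o + 5\right) = - 8 \left(- 5 O o + 5\right) = - 8 \left(5 - 5 O o\right) = -40 + 40 O o$)
$16 + K{\left(1,2 \right)} J{\left(5,-1 \right)} = 16 + \left(2 + 1\right)^{2} \left(-40 + 40 \cdot 5 \left(-1\right)\right) = 16 + 3^{2} \left(-40 - 200\right) = 16 + 9 \left(-240\right) = 16 - 2160 = -2144$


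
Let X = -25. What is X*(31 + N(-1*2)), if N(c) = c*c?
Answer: -875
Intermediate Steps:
N(c) = c**2
X*(31 + N(-1*2)) = -25*(31 + (-1*2)**2) = -25*(31 + (-2)**2) = -25*(31 + 4) = -25*35 = -875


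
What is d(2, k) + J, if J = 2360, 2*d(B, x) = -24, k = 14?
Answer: 2348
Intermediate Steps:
d(B, x) = -12 (d(B, x) = (½)*(-24) = -12)
d(2, k) + J = -12 + 2360 = 2348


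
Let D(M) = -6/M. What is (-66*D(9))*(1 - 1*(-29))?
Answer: 1320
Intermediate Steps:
(-66*D(9))*(1 - 1*(-29)) = (-(-396)/9)*(1 - 1*(-29)) = (-(-396)/9)*(1 + 29) = -66*(-⅔)*30 = 44*30 = 1320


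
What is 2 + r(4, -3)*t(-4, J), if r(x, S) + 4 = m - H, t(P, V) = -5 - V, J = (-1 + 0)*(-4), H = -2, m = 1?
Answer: 11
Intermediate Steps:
J = 4 (J = -1*(-4) = 4)
r(x, S) = -1 (r(x, S) = -4 + (1 - 1*(-2)) = -4 + (1 + 2) = -4 + 3 = -1)
2 + r(4, -3)*t(-4, J) = 2 - (-5 - 1*4) = 2 - (-5 - 4) = 2 - 1*(-9) = 2 + 9 = 11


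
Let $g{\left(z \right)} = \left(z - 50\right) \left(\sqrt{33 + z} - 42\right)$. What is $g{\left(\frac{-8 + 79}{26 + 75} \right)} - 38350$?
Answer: $- \frac{3664232}{101} - \frac{9958 \sqrt{85951}}{10201} \approx -36566.0$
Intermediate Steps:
$g{\left(z \right)} = \left(-50 + z\right) \left(-42 + \sqrt{33 + z}\right)$
$g{\left(\frac{-8 + 79}{26 + 75} \right)} - 38350 = \left(2100 - 50 \sqrt{33 + \frac{-8 + 79}{26 + 75}} - 42 \frac{-8 + 79}{26 + 75} + \frac{-8 + 79}{26 + 75} \sqrt{33 + \frac{-8 + 79}{26 + 75}}\right) - 38350 = \left(2100 - 50 \sqrt{33 + \frac{71}{101}} - 42 \cdot \frac{71}{101} + \frac{71}{101} \sqrt{33 + \frac{71}{101}}\right) - 38350 = \left(2100 - 50 \sqrt{33 + 71 \cdot \frac{1}{101}} - 42 \cdot 71 \cdot \frac{1}{101} + 71 \cdot \frac{1}{101} \sqrt{33 + 71 \cdot \frac{1}{101}}\right) - 38350 = \left(2100 - 50 \sqrt{33 + \frac{71}{101}} - \frac{2982}{101} + \frac{71 \sqrt{33 + \frac{71}{101}}}{101}\right) - 38350 = \left(2100 - 50 \sqrt{\frac{3404}{101}} - \frac{2982}{101} + \frac{71 \sqrt{\frac{3404}{101}}}{101}\right) - 38350 = \left(2100 - 50 \frac{2 \sqrt{85951}}{101} - \frac{2982}{101} + \frac{71 \frac{2 \sqrt{85951}}{101}}{101}\right) - 38350 = \left(2100 - \frac{100 \sqrt{85951}}{101} - \frac{2982}{101} + \frac{142 \sqrt{85951}}{10201}\right) - 38350 = \left(\frac{209118}{101} - \frac{9958 \sqrt{85951}}{10201}\right) - 38350 = - \frac{3664232}{101} - \frac{9958 \sqrt{85951}}{10201}$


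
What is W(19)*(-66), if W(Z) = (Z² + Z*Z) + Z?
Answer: -48906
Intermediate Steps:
W(Z) = Z + 2*Z² (W(Z) = (Z² + Z²) + Z = 2*Z² + Z = Z + 2*Z²)
W(19)*(-66) = (19*(1 + 2*19))*(-66) = (19*(1 + 38))*(-66) = (19*39)*(-66) = 741*(-66) = -48906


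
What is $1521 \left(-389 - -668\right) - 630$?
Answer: $423729$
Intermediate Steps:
$1521 \left(-389 - -668\right) - 630 = 1521 \left(-389 + 668\right) - 630 = 1521 \cdot 279 - 630 = 424359 - 630 = 423729$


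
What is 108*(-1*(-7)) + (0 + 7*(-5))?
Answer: 721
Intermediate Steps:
108*(-1*(-7)) + (0 + 7*(-5)) = 108*7 + (0 - 35) = 756 - 35 = 721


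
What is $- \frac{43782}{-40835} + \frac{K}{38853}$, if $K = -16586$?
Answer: $\frac{1023772736}{1586562255} \approx 0.64528$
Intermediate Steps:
$- \frac{43782}{-40835} + \frac{K}{38853} = - \frac{43782}{-40835} - \frac{16586}{38853} = \left(-43782\right) \left(- \frac{1}{40835}\right) - \frac{16586}{38853} = \frac{43782}{40835} - \frac{16586}{38853} = \frac{1023772736}{1586562255}$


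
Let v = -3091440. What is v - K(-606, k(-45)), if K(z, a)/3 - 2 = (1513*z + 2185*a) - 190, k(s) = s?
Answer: -45267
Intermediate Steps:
K(z, a) = -564 + 4539*z + 6555*a (K(z, a) = 6 + 3*((1513*z + 2185*a) - 190) = 6 + 3*(-190 + 1513*z + 2185*a) = 6 + (-570 + 4539*z + 6555*a) = -564 + 4539*z + 6555*a)
v - K(-606, k(-45)) = -3091440 - (-564 + 4539*(-606) + 6555*(-45)) = -3091440 - (-564 - 2750634 - 294975) = -3091440 - 1*(-3046173) = -3091440 + 3046173 = -45267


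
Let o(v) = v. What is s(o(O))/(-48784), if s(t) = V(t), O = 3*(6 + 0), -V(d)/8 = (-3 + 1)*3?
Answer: -3/3049 ≈ -0.00098393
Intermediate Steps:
V(d) = 48 (V(d) = -8*(-3 + 1)*3 = -(-16)*3 = -8*(-6) = 48)
O = 18 (O = 3*6 = 18)
s(t) = 48
s(o(O))/(-48784) = 48/(-48784) = 48*(-1/48784) = -3/3049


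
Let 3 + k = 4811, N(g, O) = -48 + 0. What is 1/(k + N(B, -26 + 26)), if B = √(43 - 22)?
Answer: 1/4760 ≈ 0.00021008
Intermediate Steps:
B = √21 ≈ 4.5826
N(g, O) = -48
k = 4808 (k = -3 + 4811 = 4808)
1/(k + N(B, -26 + 26)) = 1/(4808 - 48) = 1/4760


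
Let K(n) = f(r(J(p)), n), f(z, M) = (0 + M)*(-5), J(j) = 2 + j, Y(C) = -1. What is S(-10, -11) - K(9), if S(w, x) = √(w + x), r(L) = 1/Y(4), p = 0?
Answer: 45 + I*√21 ≈ 45.0 + 4.5826*I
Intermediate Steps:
r(L) = -1 (r(L) = 1/(-1) = -1)
f(z, M) = -5*M (f(z, M) = M*(-5) = -5*M)
K(n) = -5*n
S(-10, -11) - K(9) = √(-10 - 11) - (-5)*9 = √(-21) - 1*(-45) = I*√21 + 45 = 45 + I*√21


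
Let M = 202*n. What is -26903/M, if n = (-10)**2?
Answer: -26903/20200 ≈ -1.3318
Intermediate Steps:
n = 100
M = 20200 (M = 202*100 = 20200)
-26903/M = -26903/20200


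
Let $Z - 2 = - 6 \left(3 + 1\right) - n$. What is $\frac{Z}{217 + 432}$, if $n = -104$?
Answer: $\frac{82}{649} \approx 0.12635$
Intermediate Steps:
$Z = 82$ ($Z = 2 - \left(-104 + 6 \left(3 + 1\right)\right) = 2 + \left(\left(-6\right) 4 + 104\right) = 2 + \left(-24 + 104\right) = 2 + 80 = 82$)
$\frac{Z}{217 + 432} = \frac{82}{217 + 432} = \frac{82}{649}$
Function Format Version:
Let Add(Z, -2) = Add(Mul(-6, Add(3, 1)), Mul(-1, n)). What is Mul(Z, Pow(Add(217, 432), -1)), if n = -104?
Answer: Rational(82, 649) ≈ 0.12635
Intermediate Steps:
Z = 82 (Z = Add(2, Add(Mul(-6, Add(3, 1)), Mul(-1, -104))) = Add(2, Add(Mul(-6, 4), 104)) = Add(2, Add(-24, 104)) = Add(2, 80) = 82)
Mul(Z, Pow(Add(217, 432), -1)) = Mul(82, Pow(Add(217, 432), -1)) = Mul(82, Pow(649, -1)) = Mul(82, Rational(1, 649)) = Rational(82, 649)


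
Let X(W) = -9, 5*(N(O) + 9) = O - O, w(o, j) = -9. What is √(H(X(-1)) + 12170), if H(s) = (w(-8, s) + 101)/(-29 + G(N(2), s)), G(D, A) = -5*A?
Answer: √48703/2 ≈ 110.34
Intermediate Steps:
N(O) = -9 (N(O) = -9 + (O - O)/5 = -9 + (⅕)*0 = -9 + 0 = -9)
H(s) = 92/(-29 - 5*s) (H(s) = (-9 + 101)/(-29 - 5*s) = 92/(-29 - 5*s))
√(H(X(-1)) + 12170) = √(-92/(29 + 5*(-9)) + 12170) = √(-92/(29 - 45) + 12170) = √(-92/(-16) + 12170) = √(-92*(-1/16) + 12170) = √(23/4 + 12170) = √(48703/4) = √48703/2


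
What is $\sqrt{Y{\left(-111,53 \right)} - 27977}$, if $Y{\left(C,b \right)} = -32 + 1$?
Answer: $6 i \sqrt{778} \approx 167.36 i$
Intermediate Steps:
$Y{\left(C,b \right)} = -31$
$\sqrt{Y{\left(-111,53 \right)} - 27977} = \sqrt{-31 - 27977} = \sqrt{-28008} = 6 i \sqrt{778}$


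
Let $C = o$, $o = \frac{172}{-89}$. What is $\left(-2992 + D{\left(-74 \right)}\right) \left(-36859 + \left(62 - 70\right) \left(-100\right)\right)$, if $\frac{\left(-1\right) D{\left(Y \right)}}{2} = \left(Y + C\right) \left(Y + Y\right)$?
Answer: $\frac{81733348704}{89} \approx 9.1835 \cdot 10^{8}$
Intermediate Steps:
$o = - \frac{172}{89}$ ($o = 172 \left(- \frac{1}{89}\right) = - \frac{172}{89} \approx -1.9326$)
$C = - \frac{172}{89} \approx -1.9326$
$D{\left(Y \right)} = - 4 Y \left(- \frac{172}{89} + Y\right)$ ($D{\left(Y \right)} = - 2 \left(Y - \frac{172}{89}\right) \left(Y + Y\right) = - 2 \left(- \frac{172}{89} + Y\right) 2 Y = - 2 \cdot 2 Y \left(- \frac{172}{89} + Y\right) = - 4 Y \left(- \frac{172}{89} + Y\right)$)
$\left(-2992 + D{\left(-74 \right)}\right) \left(-36859 + \left(62 - 70\right) \left(-100\right)\right) = \left(-2992 + \frac{4}{89} \left(-74\right) \left(172 - -6586\right)\right) \left(-36859 + \left(62 - 70\right) \left(-100\right)\right) = \left(-2992 + \frac{4}{89} \left(-74\right) \left(172 + 6586\right)\right) \left(-36859 - -800\right) = \left(-2992 + \frac{4}{89} \left(-74\right) 6758\right) \left(-36859 + 800\right) = \left(-2992 - \frac{2000368}{89}\right) \left(-36059\right) = \left(- \frac{2266656}{89}\right) \left(-36059\right) = \frac{81733348704}{89}$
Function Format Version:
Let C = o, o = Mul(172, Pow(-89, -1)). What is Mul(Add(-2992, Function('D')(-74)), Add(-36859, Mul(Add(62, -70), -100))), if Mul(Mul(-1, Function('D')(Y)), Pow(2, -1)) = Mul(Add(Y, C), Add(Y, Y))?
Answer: Rational(81733348704, 89) ≈ 9.1835e+8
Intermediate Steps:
o = Rational(-172, 89) (o = Mul(172, Rational(-1, 89)) = Rational(-172, 89) ≈ -1.9326)
C = Rational(-172, 89) ≈ -1.9326
Function('D')(Y) = Mul(-4, Y, Add(Rational(-172, 89), Y)) (Function('D')(Y) = Mul(-2, Mul(Add(Y, Rational(-172, 89)), Add(Y, Y))) = Mul(-2, Mul(Add(Rational(-172, 89), Y), Mul(2, Y))) = Mul(-2, Mul(2, Y, Add(Rational(-172, 89), Y))) = Mul(-4, Y, Add(Rational(-172, 89), Y)))
Mul(Add(-2992, Function('D')(-74)), Add(-36859, Mul(Add(62, -70), -100))) = Mul(Add(-2992, Mul(Rational(4, 89), -74, Add(172, Mul(-89, -74)))), Add(-36859, Mul(Add(62, -70), -100))) = Mul(Add(-2992, Mul(Rational(4, 89), -74, Add(172, 6586))), Add(-36859, Mul(-8, -100))) = Mul(Add(-2992, Mul(Rational(4, 89), -74, 6758)), Add(-36859, 800)) = Mul(Add(-2992, Rational(-2000368, 89)), -36059) = Mul(Rational(-2266656, 89), -36059) = Rational(81733348704, 89)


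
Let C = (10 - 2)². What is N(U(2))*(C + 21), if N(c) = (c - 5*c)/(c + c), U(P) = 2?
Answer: -170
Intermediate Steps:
N(c) = -2 (N(c) = (-4*c)/((2*c)) = (-4*c)*(1/(2*c)) = -2)
C = 64 (C = 8² = 64)
N(U(2))*(C + 21) = -2*(64 + 21) = -2*85 = -170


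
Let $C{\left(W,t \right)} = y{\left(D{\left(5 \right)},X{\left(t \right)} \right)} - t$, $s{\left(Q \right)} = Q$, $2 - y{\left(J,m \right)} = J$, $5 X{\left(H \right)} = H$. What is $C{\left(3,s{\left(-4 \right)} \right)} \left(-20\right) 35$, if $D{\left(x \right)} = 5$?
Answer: $-700$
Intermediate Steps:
$X{\left(H \right)} = \frac{H}{5}$
$y{\left(J,m \right)} = 2 - J$
$C{\left(W,t \right)} = -3 - t$ ($C{\left(W,t \right)} = \left(2 - 5\right) - t = -3 - t$)
$C{\left(3,s{\left(-4 \right)} \right)} \left(-20\right) 35 = \left(-3 - -4\right) \left(-20\right) 35 = \left(-3 + 4\right) \left(-20\right) 35 = 1 \left(-20\right) 35 = \left(-20\right) 35 = -700$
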